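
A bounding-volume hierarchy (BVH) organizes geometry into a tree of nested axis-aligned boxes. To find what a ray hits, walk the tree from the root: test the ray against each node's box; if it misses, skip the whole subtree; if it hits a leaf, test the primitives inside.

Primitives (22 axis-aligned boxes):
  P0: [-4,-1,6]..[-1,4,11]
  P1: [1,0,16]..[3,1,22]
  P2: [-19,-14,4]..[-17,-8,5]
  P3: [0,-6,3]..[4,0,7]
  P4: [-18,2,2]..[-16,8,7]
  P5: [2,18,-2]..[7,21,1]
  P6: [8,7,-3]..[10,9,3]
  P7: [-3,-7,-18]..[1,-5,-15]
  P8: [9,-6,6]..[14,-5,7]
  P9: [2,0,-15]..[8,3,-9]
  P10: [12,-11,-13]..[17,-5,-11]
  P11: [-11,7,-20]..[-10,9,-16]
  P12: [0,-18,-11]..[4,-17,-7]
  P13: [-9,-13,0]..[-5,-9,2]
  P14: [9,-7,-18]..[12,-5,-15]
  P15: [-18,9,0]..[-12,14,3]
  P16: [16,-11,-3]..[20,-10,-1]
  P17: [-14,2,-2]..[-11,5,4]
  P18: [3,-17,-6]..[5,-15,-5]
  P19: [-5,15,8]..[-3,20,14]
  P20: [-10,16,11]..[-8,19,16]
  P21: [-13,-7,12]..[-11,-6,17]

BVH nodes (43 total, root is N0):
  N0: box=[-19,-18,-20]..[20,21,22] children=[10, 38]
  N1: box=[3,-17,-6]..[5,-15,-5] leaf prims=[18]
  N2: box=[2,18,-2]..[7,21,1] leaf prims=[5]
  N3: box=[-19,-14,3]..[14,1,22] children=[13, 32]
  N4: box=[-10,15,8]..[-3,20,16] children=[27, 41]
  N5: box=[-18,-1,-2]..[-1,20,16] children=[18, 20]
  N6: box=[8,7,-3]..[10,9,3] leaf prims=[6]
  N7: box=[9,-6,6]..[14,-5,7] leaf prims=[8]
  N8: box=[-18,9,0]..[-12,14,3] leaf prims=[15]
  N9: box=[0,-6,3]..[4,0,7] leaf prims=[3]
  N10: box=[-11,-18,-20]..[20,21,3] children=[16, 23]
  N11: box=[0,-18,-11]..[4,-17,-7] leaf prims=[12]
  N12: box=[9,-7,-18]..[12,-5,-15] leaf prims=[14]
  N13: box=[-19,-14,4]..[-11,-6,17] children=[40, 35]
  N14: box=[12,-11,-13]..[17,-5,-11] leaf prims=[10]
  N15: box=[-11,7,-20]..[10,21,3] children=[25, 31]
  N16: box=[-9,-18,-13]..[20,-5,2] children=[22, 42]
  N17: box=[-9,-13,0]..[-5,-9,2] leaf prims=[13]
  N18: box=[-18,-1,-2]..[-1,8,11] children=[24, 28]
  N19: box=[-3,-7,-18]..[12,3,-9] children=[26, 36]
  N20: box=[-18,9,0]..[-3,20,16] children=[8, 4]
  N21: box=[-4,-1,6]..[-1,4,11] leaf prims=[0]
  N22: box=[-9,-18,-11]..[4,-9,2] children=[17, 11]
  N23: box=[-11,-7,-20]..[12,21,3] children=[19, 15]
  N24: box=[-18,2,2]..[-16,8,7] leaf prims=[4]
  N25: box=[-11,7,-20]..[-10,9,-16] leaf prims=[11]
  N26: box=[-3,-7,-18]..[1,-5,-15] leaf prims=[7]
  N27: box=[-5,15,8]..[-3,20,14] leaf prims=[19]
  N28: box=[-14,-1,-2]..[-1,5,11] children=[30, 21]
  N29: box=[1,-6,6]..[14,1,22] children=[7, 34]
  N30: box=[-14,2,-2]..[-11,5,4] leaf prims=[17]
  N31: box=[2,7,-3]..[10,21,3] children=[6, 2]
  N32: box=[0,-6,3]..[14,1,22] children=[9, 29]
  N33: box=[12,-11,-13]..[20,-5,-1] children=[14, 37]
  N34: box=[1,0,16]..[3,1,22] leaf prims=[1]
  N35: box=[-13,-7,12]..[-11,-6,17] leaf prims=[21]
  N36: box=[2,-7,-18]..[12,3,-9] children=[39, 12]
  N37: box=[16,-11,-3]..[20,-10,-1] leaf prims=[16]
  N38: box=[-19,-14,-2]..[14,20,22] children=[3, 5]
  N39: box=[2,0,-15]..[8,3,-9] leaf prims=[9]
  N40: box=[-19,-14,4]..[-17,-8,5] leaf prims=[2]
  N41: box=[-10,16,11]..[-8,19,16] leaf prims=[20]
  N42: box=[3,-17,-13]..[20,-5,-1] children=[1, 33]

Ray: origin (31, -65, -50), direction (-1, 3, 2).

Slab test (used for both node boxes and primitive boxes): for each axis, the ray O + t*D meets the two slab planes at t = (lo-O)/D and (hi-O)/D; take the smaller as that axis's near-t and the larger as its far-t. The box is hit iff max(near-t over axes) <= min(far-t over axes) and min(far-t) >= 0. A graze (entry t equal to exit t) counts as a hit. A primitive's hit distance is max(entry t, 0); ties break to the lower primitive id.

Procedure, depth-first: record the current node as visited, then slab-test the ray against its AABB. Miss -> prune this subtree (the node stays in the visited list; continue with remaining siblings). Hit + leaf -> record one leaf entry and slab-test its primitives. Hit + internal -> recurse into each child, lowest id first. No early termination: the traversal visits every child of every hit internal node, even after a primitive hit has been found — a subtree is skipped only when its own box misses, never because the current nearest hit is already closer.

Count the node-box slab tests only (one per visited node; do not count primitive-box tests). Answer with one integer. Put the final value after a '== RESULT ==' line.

Walk:
N0 x:[11,50] y:[47/3,86/3] z:[15,36] -> hit [47/3,86/3], descend [10, 38]
  N10 x:[11,42] y:[47/3,86/3] z:[15,53/2] -> hit [47/3,53/2], descend [16, 23]
    N16 x:[11,40] y:[47/3,20] z:[37/2,26] -> hit [37/2,20], descend [22, 42]
      N22 x:[27,40] y:[47/3,56/3] z:[39/2,26] -> miss, prune
      N42 x:[11,28] y:[16,20] z:[37/2,49/2] -> hit [37/2,20], descend [1, 33]
        N1 x:[26,28] y:[16,50/3] z:[22,45/2] -> miss, prune
        N33 x:[11,19] y:[18,20] z:[37/2,49/2] -> hit [37/2,19], descend [14, 37]
          N14 x:[14,19] y:[18,20] z:[37/2,39/2] -> hit [37/2,19] leaf, test {P10@t=37/2}
          N37 x:[11,15] y:[18,55/3] z:[47/2,49/2] -> miss, prune
    N23 x:[19,42] y:[58/3,86/3] z:[15,53/2] -> hit [58/3,53/2], descend [15, 19]
      N15 x:[21,42] y:[24,86/3] z:[15,53/2] -> hit [24,53/2], descend [25, 31]
        N25 x:[41,42] y:[24,74/3] z:[15,17] -> miss, prune
        N31 x:[21,29] y:[24,86/3] z:[47/2,53/2] -> hit [24,53/2], descend [2, 6]
          N2 x:[24,29] y:[83/3,86/3] z:[24,51/2] -> miss, prune
          N6 x:[21,23] y:[24,74/3] z:[47/2,53/2] -> miss, prune
      N19 x:[19,34] y:[58/3,68/3] z:[16,41/2] -> hit [58/3,41/2], descend [26, 36]
        N26 x:[30,34] y:[58/3,20] z:[16,35/2] -> miss, prune
        N36 x:[19,29] y:[58/3,68/3] z:[16,41/2] -> hit [58/3,41/2], descend [12, 39]
          N12 x:[19,22] y:[58/3,20] z:[16,35/2] -> miss, prune
          N39 x:[23,29] y:[65/3,68/3] z:[35/2,41/2] -> miss, prune
  N38 x:[17,50] y:[17,85/3] z:[24,36] -> hit [24,85/3], descend [3, 5]
    N3 x:[17,50] y:[17,22] z:[53/2,36] -> miss, prune
    N5 x:[32,49] y:[64/3,85/3] z:[24,33] -> miss, prune

23 AABB tests over nodes [0, 10, 16, 22, 42, 1, 33, 14, 37, 23, 15, 25, 31, 2, 6, 19, 26, 36, 12, 39, 38, 3, 5]; 1 leaf entered; closest P10.

== RESULT ==
23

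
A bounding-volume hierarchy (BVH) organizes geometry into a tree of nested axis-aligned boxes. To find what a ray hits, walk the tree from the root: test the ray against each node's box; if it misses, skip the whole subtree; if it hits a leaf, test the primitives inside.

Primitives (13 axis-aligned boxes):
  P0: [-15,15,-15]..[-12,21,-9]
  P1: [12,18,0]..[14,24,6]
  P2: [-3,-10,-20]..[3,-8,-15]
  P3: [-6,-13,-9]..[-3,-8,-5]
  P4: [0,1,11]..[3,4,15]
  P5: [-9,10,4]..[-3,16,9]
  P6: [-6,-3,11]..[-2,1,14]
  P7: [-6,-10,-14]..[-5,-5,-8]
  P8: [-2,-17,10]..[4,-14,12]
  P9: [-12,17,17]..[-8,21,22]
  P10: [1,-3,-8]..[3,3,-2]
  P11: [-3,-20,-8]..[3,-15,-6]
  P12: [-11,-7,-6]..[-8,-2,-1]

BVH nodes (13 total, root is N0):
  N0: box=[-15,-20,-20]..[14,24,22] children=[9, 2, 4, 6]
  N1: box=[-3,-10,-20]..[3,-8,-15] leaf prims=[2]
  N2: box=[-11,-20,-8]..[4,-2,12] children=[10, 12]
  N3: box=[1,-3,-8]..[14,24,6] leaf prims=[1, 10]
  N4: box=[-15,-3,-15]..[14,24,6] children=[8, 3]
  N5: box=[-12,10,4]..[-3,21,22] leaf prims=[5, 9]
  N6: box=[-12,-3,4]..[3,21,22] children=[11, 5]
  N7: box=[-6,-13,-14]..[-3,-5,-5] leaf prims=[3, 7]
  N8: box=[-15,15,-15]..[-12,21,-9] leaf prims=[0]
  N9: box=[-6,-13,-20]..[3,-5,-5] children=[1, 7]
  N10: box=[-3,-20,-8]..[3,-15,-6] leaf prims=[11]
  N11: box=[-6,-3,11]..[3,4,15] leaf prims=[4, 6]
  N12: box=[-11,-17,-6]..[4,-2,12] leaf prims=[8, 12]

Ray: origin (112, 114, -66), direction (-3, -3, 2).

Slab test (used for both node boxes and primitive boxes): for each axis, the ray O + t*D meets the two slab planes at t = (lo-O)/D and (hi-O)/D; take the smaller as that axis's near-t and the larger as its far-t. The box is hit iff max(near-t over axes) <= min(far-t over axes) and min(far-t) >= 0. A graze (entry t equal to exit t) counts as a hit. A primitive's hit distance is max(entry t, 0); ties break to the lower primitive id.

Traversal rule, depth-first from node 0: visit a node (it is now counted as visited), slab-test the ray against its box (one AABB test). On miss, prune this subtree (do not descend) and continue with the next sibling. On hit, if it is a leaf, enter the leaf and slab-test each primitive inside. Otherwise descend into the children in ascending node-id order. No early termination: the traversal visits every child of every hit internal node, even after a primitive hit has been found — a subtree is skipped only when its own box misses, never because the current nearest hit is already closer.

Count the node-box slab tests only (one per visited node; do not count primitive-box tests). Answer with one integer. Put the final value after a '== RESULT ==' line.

Trace the traversal:
N0 x:[98/3,127/3] y:[30,134/3] z:[23,44] -> hit [98/3,127/3], descend [2, 4, 6, 9]
  N2 x:[36,41] y:[116/3,134/3] z:[29,39] -> hit [116/3,39], descend [10, 12]
    N10 x:[109/3,115/3] y:[43,134/3] z:[29,30] -> miss, prune
    N12 x:[36,41] y:[116/3,131/3] z:[30,39] -> hit [116/3,39] leaf, test {P8(miss), P12(miss)}
  N4 x:[98/3,127/3] y:[30,39] z:[51/2,36] -> hit [98/3,36], descend [3, 8]
    N3 x:[98/3,37] y:[30,39] z:[29,36] -> hit [98/3,36] leaf, test {P1(miss), P10(miss)}
    N8 x:[124/3,127/3] y:[31,33] z:[51/2,57/2] -> miss, prune
  N6 x:[109/3,124/3] y:[31,39] z:[35,44] -> hit [109/3,39], descend [5, 11]
    N5 x:[115/3,124/3] y:[31,104/3] z:[35,44] -> miss, prune
    N11 x:[109/3,118/3] y:[110/3,39] z:[77/2,81/2] -> hit [77/2,39] leaf, test {P4(miss), P6@t=77/2}
  N9 x:[109/3,118/3] y:[119/3,127/3] z:[23,61/2] -> miss, prune

Summary -> nodes [0, 2, 10, 12, 4, 3, 8, 6, 5, 11, 9]; box-tests=11; leaf-entries=3; first=P6

== RESULT ==
11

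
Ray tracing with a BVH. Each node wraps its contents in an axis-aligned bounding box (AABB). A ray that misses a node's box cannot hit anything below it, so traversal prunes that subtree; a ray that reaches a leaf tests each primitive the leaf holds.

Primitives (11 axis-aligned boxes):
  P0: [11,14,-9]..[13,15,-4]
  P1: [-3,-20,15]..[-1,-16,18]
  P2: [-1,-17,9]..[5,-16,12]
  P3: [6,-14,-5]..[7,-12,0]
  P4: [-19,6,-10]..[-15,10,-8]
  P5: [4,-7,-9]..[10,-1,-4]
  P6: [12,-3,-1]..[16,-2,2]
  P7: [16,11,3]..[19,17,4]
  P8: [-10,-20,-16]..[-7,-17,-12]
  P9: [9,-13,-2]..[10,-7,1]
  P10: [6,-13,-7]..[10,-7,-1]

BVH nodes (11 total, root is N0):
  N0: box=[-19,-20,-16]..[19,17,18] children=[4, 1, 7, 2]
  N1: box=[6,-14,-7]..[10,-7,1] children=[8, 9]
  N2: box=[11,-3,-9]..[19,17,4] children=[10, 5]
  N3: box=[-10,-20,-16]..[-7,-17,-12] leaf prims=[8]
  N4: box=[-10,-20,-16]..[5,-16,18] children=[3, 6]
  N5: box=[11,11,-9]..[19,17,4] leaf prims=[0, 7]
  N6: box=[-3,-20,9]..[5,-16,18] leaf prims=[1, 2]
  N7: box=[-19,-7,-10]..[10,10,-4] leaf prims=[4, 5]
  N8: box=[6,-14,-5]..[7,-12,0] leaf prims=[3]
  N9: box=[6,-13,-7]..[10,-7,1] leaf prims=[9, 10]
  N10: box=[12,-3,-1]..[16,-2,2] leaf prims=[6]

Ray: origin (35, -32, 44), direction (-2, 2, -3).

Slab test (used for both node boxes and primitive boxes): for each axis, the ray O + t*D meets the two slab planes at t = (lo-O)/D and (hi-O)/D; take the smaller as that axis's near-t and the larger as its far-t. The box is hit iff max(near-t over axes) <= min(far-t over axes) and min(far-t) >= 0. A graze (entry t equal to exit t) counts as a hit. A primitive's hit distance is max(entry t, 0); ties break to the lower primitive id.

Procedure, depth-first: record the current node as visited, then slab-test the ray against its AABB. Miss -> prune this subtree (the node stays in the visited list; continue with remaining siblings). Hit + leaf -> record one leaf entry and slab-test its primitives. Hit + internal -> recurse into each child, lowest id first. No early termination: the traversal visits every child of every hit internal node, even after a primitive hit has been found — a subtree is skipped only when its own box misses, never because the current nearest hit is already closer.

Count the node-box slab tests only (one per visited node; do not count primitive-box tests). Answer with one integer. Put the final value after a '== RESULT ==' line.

Trace the traversal:
N0 x:[8,27] y:[6,49/2] z:[26/3,20] -> hit [26/3,20], descend [1, 2, 4, 7]
  N1 x:[25/2,29/2] y:[9,25/2] z:[43/3,17] -> miss, prune
  N2 x:[8,12] y:[29/2,49/2] z:[40/3,53/3] -> miss, prune
  N4 x:[15,45/2] y:[6,8] z:[26/3,20] -> miss, prune
  N7 x:[25/2,27] y:[25/2,21] z:[16,18] -> hit [16,18] leaf, test {P4(miss), P5(miss)}

Visited [0, 1, 2, 4, 7]. Tests: 5 box, 1 leaf. Nearest: miss.

== RESULT ==
5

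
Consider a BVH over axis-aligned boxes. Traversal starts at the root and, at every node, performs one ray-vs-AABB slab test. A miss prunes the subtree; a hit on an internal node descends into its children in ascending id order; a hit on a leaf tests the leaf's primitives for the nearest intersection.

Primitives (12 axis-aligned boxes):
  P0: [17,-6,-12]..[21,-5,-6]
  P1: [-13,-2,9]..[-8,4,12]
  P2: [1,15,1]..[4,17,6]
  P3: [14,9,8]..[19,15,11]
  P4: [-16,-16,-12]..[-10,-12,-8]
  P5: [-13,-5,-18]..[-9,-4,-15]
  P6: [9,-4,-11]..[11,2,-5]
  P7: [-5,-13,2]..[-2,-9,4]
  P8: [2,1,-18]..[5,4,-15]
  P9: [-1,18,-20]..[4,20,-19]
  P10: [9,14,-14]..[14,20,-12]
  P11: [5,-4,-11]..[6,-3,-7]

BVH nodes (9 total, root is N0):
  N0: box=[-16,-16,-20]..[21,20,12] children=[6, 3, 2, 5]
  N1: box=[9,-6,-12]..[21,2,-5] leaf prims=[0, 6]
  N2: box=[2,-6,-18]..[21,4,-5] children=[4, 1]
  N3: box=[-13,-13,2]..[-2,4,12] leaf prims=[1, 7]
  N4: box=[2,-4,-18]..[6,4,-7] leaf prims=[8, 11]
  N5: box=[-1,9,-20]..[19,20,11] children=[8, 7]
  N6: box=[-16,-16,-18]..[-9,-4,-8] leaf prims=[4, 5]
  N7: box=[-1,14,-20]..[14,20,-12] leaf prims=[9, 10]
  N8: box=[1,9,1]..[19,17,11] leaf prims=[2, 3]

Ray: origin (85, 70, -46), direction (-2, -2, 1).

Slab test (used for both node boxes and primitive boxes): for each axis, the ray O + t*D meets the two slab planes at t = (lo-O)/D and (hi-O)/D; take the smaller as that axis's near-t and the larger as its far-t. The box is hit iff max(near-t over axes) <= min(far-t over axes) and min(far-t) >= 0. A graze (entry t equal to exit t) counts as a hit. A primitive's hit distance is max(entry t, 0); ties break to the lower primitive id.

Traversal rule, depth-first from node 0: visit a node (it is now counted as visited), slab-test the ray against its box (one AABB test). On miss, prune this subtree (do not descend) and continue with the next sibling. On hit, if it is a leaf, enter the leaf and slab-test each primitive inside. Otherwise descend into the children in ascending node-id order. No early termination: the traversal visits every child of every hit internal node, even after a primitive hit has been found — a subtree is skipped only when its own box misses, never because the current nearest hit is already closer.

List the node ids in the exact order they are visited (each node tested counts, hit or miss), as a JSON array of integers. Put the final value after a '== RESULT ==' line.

Traverse from the root:
N0 x:[32,101/2] y:[25,43] z:[26,58] -> hit [32,43], descend [2, 3, 5, 6]
  N2 x:[32,83/2] y:[33,38] z:[28,41] -> hit [33,38], descend [1, 4]
    N1 x:[32,38] y:[34,38] z:[34,41] -> hit [34,38] leaf, test {P0(miss), P6@t=37}
    N4 x:[79/2,83/2] y:[33,37] z:[28,39] -> miss, prune
  N3 x:[87/2,49] y:[33,83/2] z:[48,58] -> miss, prune
  N5 x:[33,43] y:[25,61/2] z:[26,57] -> miss, prune
  N6 x:[47,101/2] y:[37,43] z:[28,38] -> miss, prune

Summary -> nodes [0, 2, 1, 4, 3, 5, 6]; box-tests=7; leaf-entries=1; first=P6

== RESULT ==
[0, 2, 1, 4, 3, 5, 6]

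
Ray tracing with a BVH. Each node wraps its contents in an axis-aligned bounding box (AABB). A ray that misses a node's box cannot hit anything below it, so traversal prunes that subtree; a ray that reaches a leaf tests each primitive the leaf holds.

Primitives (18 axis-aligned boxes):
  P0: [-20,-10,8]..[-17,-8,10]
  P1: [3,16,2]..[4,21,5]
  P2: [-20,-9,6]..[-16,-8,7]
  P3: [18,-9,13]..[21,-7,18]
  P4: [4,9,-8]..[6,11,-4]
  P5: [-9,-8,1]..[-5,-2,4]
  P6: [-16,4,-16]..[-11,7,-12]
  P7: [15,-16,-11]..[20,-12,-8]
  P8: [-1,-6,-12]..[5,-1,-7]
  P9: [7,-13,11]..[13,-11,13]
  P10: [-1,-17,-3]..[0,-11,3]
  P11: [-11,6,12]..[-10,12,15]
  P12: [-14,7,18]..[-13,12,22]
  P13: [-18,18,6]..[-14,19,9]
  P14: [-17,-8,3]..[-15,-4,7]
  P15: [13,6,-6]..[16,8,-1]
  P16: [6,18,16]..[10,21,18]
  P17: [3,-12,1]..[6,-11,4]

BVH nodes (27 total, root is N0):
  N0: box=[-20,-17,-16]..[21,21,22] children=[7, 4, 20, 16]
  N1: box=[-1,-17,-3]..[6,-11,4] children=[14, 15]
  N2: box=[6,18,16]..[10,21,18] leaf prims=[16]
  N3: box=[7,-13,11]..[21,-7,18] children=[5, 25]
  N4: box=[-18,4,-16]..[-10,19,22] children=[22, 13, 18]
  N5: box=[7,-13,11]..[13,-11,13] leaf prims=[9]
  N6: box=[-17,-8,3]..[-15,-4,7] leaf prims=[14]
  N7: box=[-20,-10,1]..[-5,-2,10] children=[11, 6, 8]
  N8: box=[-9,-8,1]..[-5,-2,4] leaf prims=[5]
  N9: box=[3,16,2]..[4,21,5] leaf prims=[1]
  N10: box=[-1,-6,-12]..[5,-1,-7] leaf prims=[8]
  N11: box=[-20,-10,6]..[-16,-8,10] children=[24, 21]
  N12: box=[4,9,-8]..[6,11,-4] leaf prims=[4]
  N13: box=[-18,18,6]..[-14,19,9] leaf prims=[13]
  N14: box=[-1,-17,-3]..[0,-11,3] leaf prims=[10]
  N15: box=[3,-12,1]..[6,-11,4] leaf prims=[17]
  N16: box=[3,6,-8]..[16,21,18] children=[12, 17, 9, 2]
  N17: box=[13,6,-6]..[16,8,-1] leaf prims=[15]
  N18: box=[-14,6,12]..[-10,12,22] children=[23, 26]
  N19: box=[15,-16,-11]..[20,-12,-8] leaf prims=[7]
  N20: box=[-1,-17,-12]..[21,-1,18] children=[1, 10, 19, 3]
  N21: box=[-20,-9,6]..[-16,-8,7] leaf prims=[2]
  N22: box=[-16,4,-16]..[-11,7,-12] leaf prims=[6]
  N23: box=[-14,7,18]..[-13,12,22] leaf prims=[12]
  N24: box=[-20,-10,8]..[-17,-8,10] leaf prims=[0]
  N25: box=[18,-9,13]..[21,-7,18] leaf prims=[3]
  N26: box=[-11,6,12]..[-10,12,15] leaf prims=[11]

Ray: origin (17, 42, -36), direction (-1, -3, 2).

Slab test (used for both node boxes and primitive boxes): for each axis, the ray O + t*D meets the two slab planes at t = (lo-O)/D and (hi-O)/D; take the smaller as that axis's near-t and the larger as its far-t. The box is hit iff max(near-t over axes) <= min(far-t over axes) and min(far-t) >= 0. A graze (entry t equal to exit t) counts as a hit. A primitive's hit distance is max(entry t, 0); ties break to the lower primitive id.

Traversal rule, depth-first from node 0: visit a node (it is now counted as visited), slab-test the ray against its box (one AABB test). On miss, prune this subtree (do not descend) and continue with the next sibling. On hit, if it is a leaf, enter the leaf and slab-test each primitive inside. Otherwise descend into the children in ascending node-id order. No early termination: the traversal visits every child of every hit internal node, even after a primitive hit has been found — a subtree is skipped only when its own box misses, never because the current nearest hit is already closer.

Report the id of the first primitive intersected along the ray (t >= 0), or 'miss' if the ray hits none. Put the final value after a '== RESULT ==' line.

Trace the traversal:
N0 x:[-4,37] y:[7,59/3] z:[10,29] -> hit [10,59/3], descend [4, 7, 16, 20]
  N4 x:[27,35] y:[23/3,38/3] z:[10,29] -> miss, prune
  N7 x:[22,37] y:[44/3,52/3] z:[37/2,23] -> miss, prune
  N16 x:[1,14] y:[7,12] z:[14,27] -> miss, prune
  N20 x:[-4,18] y:[43/3,59/3] z:[12,27] -> hit [43/3,18], descend [1, 3, 10, 19]
    N1 x:[11,18] y:[53/3,59/3] z:[33/2,20] -> hit [53/3,18], descend [14, 15]
      N14 x:[17,18] y:[53/3,59/3] z:[33/2,39/2] -> hit [53/3,18] leaf, test {P10@t=53/3}
      N15 x:[11,14] y:[53/3,18] z:[37/2,20] -> miss, prune
    N3 x:[-4,10] y:[49/3,55/3] z:[47/2,27] -> miss, prune
    N10 x:[12,18] y:[43/3,16] z:[12,29/2] -> hit [43/3,29/2] leaf, test {P8@t=43/3}
    N19 x:[-3,2] y:[18,58/3] z:[25/2,14] -> miss, prune

Visited [0, 4, 7, 16, 20, 1, 14, 15, 3, 10, 19]. Tests: 11 box, 2 leaf. Nearest: P8.

== RESULT ==
8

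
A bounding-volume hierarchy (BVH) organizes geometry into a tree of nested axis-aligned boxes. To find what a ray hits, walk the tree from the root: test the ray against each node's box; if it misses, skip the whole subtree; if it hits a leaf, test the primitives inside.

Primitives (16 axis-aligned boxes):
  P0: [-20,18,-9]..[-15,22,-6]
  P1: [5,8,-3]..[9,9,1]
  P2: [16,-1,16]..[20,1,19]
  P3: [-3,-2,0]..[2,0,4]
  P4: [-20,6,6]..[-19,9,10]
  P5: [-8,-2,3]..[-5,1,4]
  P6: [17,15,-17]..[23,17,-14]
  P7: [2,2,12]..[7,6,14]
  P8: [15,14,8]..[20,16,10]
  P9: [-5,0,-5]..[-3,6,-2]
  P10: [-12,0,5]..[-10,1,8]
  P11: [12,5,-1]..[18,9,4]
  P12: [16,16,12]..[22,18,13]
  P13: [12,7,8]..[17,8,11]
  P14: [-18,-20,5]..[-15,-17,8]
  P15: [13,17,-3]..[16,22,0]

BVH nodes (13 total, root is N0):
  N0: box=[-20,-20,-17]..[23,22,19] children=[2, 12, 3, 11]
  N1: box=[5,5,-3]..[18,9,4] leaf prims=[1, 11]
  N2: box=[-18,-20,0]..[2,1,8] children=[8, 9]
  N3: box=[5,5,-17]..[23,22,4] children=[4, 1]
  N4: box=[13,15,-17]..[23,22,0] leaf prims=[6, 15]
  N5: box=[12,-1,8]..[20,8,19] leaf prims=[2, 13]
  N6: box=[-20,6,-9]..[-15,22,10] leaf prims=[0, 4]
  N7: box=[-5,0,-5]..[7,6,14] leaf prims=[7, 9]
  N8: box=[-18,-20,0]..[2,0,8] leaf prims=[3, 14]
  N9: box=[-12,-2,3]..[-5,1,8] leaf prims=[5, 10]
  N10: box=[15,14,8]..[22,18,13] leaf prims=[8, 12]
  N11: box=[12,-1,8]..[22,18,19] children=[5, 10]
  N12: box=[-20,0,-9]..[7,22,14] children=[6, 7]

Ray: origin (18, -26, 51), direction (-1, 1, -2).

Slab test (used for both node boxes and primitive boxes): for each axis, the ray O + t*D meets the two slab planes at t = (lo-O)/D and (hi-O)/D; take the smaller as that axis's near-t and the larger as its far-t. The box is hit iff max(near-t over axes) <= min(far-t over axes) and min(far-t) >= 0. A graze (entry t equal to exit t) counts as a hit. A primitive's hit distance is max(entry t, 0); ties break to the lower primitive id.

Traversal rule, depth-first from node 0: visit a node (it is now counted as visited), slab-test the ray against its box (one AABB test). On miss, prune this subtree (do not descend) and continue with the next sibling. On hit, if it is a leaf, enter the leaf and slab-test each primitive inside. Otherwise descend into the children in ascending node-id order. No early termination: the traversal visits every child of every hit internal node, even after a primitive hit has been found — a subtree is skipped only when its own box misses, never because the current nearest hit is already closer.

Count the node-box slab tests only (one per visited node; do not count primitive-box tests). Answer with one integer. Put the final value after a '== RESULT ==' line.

Traverse from the root:
N0 x:[-5,38] y:[6,48] z:[16,34] -> hit [16,34], descend [2, 3, 11, 12]
  N2 x:[16,36] y:[6,27] z:[43/2,51/2] -> hit [43/2,51/2], descend [8, 9]
    N8 x:[16,36] y:[6,26] z:[43/2,51/2] -> hit [43/2,51/2] leaf, test {P3(miss), P14(miss)}
    N9 x:[23,30] y:[24,27] z:[43/2,24] -> hit [24,24] leaf, test {P5@t=24, P10(miss)}
  N3 x:[-5,13] y:[31,48] z:[47/2,34] -> miss, prune
  N11 x:[-4,6] y:[25,44] z:[16,43/2] -> miss, prune
  N12 x:[11,38] y:[26,48] z:[37/2,30] -> hit [26,30], descend [6, 7]
    N6 x:[33,38] y:[32,48] z:[41/2,30] -> miss, prune
    N7 x:[11,23] y:[26,32] z:[37/2,28] -> miss, prune

Visited [0, 2, 8, 9, 3, 11, 12, 6, 7]. Tests: 9 box, 2 leaf. Nearest: P5.

== RESULT ==
9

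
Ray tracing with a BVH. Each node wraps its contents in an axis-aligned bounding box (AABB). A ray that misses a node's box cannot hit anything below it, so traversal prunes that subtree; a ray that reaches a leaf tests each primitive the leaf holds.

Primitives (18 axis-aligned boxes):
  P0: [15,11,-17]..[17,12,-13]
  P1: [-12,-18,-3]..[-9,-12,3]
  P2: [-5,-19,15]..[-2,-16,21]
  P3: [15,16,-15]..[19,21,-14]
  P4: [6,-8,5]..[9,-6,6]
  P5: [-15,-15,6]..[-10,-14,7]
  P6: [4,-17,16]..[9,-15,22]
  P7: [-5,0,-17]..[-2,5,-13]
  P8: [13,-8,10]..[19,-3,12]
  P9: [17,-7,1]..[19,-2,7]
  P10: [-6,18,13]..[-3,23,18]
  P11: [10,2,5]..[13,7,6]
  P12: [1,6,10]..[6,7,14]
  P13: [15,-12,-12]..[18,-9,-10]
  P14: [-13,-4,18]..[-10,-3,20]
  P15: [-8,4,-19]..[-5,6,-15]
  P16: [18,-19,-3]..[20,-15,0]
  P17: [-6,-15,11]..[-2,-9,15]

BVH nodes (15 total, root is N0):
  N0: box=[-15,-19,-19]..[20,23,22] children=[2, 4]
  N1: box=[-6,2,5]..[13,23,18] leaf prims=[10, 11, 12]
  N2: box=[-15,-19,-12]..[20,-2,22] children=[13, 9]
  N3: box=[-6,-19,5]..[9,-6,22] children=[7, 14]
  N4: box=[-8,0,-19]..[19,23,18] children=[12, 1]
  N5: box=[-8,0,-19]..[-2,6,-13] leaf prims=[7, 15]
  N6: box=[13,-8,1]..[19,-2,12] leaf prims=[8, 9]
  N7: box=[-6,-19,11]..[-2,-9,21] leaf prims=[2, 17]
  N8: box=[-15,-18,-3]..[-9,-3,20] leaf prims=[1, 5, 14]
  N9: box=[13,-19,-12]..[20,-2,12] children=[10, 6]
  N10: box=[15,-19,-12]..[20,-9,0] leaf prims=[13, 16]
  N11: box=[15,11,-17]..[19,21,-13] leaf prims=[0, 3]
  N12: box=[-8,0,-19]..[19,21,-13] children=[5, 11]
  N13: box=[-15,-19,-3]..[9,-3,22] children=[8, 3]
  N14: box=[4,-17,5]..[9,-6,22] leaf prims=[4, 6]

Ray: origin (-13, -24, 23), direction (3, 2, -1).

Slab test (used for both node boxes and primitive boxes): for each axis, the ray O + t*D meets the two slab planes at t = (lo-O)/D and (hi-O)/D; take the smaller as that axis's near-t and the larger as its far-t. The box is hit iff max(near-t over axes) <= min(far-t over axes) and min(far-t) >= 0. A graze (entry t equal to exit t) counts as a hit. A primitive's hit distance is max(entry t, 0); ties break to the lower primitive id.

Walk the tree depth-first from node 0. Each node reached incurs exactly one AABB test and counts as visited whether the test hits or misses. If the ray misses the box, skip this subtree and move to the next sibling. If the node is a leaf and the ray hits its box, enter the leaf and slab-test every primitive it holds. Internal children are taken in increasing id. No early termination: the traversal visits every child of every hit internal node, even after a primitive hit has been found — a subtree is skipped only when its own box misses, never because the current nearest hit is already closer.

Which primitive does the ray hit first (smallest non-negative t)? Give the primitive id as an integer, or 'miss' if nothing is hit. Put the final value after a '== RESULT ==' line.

Traverse from the root:
N0 x:[-2/3,11] y:[5/2,47/2] z:[1,42] -> hit [5/2,11], descend [2, 4]
  N2 x:[-2/3,11] y:[5/2,11] z:[1,35] -> hit [5/2,11], descend [9, 13]
    N9 x:[26/3,11] y:[5/2,11] z:[11,35] -> hit [11,11], descend [6, 10]
      N6 x:[26/3,32/3] y:[8,11] z:[11,22] -> miss, prune
      N10 x:[28/3,11] y:[5/2,15/2] z:[23,35] -> miss, prune
    N13 x:[-2/3,22/3] y:[5/2,21/2] z:[1,26] -> hit [5/2,22/3], descend [3, 8]
      N3 x:[7/3,22/3] y:[5/2,9] z:[1,18] -> hit [5/2,22/3], descend [7, 14]
        N7 x:[7/3,11/3] y:[5/2,15/2] z:[2,12] -> hit [5/2,11/3] leaf, test {P2@t=8/3, P17(miss)}
        N14 x:[17/3,22/3] y:[7/2,9] z:[1,18] -> hit [17/3,22/3] leaf, test {P4(miss), P6(miss)}
      N8 x:[-2/3,4/3] y:[3,21/2] z:[3,26] -> miss, prune
  N4 x:[5/3,32/3] y:[12,47/2] z:[5,42] -> miss, prune

Visited [0, 2, 9, 6, 10, 13, 3, 7, 14, 8, 4]. Tests: 11 box, 2 leaf. Nearest: P2.

== RESULT ==
2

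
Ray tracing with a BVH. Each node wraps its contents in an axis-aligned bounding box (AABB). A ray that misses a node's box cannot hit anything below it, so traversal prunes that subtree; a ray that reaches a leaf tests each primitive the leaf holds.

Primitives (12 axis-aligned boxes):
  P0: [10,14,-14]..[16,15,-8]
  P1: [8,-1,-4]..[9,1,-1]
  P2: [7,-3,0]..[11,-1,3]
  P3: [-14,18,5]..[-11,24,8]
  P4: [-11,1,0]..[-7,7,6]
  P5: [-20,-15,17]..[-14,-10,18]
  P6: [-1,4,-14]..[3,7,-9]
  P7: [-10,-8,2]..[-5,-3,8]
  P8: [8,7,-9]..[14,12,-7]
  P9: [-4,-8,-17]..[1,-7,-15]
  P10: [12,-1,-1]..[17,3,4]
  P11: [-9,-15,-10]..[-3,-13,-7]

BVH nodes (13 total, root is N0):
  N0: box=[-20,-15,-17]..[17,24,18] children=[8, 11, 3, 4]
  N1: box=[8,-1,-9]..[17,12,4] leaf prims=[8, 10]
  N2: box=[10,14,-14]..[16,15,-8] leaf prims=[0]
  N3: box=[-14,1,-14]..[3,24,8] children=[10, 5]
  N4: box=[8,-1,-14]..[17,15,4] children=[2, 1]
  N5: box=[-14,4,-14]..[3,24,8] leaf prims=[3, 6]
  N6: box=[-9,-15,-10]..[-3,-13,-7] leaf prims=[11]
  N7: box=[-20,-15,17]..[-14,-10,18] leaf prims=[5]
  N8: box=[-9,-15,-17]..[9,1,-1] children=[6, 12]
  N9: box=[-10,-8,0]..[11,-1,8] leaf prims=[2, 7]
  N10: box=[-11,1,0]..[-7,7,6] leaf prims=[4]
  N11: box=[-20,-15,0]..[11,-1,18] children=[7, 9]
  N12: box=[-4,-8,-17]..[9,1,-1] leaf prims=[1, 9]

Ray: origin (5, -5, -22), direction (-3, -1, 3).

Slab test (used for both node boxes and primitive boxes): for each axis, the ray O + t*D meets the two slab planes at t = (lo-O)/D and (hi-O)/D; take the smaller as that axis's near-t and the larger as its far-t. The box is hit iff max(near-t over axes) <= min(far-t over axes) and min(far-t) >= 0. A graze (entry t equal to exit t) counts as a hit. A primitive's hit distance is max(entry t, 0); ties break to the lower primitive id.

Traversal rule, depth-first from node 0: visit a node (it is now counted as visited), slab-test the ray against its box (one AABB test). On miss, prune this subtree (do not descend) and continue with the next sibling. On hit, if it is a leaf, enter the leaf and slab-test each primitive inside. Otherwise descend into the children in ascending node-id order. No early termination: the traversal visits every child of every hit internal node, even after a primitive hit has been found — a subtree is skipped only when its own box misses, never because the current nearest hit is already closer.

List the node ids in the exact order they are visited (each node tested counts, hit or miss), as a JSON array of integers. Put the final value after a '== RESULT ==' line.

Trace the traversal:
N0 x:[-4,25/3] y:[-29,10] z:[5/3,40/3] -> hit [5/3,25/3], descend [3, 4, 8, 11]
  N3 x:[2/3,19/3] y:[-29,-6] z:[8/3,10] -> miss, prune
  N4 x:[-4,-1] y:[-20,-4] z:[8/3,26/3] -> miss, prune
  N8 x:[-4/3,14/3] y:[-6,10] z:[5/3,7] -> hit [5/3,14/3], descend [6, 12]
    N6 x:[8/3,14/3] y:[8,10] z:[4,5] -> miss, prune
    N12 x:[-4/3,3] y:[-6,3] z:[5/3,7] -> hit [5/3,3] leaf, test {P1(miss), P9@t=2}
  N11 x:[-2,25/3] y:[-4,10] z:[22/3,40/3] -> hit [22/3,25/3], descend [7, 9]
    N7 x:[19/3,25/3] y:[5,10] z:[13,40/3] -> miss, prune
    N9 x:[-2,5] y:[-4,3] z:[22/3,10] -> miss, prune

order=[0, 3, 4, 8, 6, 12, 11, 7, 9]  |boxes|=9  |leaves|=1  hit=P9

== RESULT ==
[0, 3, 4, 8, 6, 12, 11, 7, 9]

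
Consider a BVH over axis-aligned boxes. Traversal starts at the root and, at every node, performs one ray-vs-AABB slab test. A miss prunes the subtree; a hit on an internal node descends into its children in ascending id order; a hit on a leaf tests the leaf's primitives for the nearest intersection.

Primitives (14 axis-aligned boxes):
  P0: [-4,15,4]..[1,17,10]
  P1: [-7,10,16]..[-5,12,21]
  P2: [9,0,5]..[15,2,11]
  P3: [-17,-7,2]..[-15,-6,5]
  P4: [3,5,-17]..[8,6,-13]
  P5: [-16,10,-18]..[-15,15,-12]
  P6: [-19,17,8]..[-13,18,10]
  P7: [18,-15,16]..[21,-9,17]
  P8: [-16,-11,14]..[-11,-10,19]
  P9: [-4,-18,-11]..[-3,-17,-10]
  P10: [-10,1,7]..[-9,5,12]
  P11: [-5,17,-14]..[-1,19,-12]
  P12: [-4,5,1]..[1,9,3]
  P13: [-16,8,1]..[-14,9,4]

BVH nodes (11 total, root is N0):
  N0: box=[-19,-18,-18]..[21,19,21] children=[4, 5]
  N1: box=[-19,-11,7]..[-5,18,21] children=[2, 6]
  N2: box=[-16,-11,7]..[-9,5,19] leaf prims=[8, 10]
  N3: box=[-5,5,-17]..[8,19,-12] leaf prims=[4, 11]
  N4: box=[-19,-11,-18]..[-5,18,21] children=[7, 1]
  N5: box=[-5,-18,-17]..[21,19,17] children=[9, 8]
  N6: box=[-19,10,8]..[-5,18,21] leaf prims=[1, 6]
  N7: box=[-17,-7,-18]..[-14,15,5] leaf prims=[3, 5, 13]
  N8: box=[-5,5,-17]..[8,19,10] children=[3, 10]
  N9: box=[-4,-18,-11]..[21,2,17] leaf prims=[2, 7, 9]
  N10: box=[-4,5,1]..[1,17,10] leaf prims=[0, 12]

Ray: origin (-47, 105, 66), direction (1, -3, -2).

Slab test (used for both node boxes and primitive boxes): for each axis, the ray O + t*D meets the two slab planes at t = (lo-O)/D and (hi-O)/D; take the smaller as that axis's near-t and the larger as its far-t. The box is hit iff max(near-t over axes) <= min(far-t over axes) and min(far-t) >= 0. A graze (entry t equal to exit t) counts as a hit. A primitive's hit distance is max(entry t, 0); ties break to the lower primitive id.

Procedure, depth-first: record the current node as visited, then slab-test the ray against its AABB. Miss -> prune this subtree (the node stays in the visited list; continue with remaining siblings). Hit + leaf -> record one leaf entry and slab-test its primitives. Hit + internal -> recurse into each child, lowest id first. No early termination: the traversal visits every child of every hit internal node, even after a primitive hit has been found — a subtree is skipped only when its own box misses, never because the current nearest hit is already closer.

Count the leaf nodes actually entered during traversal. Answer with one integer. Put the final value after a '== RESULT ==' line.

Trace the traversal:
N0 x:[28,68] y:[86/3,41] z:[45/2,42] -> hit [86/3,41], descend [4, 5]
  N4 x:[28,42] y:[29,116/3] z:[45/2,42] -> hit [29,116/3], descend [1, 7]
    N1 x:[28,42] y:[29,116/3] z:[45/2,59/2] -> hit [29,59/2], descend [2, 6]
      N2 x:[31,38] y:[100/3,116/3] z:[47/2,59/2] -> miss, prune
      N6 x:[28,42] y:[29,95/3] z:[45/2,29] -> hit [29,29] leaf, test {P1(miss), P6@t=29}
    N7 x:[30,33] y:[30,112/3] z:[61/2,42] -> hit [61/2,33] leaf, test {P3(miss), P5(miss), P13@t=32}
  N5 x:[42,68] y:[86/3,41] z:[49/2,83/2] -> miss, prune

Visited [0, 4, 1, 2, 6, 7, 5]. Tests: 7 box, 2 leaf. Nearest: P6.

== RESULT ==
2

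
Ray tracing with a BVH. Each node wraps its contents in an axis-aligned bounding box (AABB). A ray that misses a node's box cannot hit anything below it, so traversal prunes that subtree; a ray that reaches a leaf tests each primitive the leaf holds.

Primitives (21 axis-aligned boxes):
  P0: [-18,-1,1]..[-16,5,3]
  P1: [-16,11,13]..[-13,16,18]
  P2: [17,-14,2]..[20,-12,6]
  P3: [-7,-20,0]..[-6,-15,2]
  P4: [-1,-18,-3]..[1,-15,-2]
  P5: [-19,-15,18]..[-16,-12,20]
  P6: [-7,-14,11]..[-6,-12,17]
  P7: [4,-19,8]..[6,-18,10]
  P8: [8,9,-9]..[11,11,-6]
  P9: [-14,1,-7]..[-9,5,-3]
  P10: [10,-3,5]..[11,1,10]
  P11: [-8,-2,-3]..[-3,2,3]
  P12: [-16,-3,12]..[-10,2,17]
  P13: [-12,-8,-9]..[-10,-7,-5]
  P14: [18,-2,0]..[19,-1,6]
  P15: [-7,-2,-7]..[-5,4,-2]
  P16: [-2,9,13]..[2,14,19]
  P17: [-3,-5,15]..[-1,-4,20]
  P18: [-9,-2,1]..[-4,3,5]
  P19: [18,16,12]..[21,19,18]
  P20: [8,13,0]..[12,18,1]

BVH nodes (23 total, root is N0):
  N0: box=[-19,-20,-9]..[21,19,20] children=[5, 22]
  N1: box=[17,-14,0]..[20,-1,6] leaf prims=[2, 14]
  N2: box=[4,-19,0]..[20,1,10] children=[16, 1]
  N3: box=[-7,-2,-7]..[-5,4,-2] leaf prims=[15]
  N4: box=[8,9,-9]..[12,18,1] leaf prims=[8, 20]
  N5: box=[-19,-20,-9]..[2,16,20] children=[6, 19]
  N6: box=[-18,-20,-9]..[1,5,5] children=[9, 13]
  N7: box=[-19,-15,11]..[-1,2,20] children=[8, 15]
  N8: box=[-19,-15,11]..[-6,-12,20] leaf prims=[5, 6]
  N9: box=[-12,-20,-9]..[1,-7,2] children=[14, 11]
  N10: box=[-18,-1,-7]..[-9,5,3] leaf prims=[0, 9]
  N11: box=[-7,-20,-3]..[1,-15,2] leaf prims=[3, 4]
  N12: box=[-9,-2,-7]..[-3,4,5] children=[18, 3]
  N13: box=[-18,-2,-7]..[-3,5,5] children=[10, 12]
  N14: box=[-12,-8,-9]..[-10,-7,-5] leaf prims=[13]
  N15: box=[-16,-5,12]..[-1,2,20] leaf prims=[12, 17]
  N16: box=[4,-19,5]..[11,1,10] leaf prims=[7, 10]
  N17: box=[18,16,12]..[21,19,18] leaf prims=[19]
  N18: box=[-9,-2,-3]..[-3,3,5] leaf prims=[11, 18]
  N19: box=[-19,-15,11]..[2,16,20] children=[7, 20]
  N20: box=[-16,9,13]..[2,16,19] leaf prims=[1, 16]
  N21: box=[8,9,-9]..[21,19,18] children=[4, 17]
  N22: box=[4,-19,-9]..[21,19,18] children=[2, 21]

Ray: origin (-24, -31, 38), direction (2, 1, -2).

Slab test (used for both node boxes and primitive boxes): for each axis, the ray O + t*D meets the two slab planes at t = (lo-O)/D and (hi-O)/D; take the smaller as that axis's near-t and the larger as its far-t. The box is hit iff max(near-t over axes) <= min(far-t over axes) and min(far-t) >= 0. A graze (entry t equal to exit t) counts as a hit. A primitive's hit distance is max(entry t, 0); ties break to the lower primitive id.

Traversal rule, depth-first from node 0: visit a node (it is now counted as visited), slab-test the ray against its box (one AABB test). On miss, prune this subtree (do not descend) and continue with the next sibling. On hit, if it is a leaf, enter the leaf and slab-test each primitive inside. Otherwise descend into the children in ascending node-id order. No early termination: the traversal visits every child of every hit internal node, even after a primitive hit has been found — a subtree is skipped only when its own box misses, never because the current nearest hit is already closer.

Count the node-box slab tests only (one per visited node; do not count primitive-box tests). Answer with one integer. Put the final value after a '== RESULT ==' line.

Walk:
N0 x:[5/2,45/2] y:[11,50] z:[9,47/2] -> hit [11,45/2], descend [5, 22]
  N5 x:[5/2,13] y:[11,47] z:[9,47/2] -> hit [11,13], descend [6, 19]
    N6 x:[3,25/2] y:[11,36] z:[33/2,47/2] -> miss, prune
    N19 x:[5/2,13] y:[16,47] z:[9,27/2] -> miss, prune
  N22 x:[14,45/2] y:[12,50] z:[10,47/2] -> hit [14,45/2], descend [2, 21]
    N2 x:[14,22] y:[12,32] z:[14,19] -> hit [14,19], descend [1, 16]
      N1 x:[41/2,22] y:[17,30] z:[16,19] -> miss, prune
      N16 x:[14,35/2] y:[12,32] z:[14,33/2] -> hit [14,33/2] leaf, test {P7(miss), P10(miss)}
    N21 x:[16,45/2] y:[40,50] z:[10,47/2] -> miss, prune

order=[0, 5, 6, 19, 22, 2, 1, 16, 21]  |boxes|=9  |leaves|=1  hit=miss

== RESULT ==
9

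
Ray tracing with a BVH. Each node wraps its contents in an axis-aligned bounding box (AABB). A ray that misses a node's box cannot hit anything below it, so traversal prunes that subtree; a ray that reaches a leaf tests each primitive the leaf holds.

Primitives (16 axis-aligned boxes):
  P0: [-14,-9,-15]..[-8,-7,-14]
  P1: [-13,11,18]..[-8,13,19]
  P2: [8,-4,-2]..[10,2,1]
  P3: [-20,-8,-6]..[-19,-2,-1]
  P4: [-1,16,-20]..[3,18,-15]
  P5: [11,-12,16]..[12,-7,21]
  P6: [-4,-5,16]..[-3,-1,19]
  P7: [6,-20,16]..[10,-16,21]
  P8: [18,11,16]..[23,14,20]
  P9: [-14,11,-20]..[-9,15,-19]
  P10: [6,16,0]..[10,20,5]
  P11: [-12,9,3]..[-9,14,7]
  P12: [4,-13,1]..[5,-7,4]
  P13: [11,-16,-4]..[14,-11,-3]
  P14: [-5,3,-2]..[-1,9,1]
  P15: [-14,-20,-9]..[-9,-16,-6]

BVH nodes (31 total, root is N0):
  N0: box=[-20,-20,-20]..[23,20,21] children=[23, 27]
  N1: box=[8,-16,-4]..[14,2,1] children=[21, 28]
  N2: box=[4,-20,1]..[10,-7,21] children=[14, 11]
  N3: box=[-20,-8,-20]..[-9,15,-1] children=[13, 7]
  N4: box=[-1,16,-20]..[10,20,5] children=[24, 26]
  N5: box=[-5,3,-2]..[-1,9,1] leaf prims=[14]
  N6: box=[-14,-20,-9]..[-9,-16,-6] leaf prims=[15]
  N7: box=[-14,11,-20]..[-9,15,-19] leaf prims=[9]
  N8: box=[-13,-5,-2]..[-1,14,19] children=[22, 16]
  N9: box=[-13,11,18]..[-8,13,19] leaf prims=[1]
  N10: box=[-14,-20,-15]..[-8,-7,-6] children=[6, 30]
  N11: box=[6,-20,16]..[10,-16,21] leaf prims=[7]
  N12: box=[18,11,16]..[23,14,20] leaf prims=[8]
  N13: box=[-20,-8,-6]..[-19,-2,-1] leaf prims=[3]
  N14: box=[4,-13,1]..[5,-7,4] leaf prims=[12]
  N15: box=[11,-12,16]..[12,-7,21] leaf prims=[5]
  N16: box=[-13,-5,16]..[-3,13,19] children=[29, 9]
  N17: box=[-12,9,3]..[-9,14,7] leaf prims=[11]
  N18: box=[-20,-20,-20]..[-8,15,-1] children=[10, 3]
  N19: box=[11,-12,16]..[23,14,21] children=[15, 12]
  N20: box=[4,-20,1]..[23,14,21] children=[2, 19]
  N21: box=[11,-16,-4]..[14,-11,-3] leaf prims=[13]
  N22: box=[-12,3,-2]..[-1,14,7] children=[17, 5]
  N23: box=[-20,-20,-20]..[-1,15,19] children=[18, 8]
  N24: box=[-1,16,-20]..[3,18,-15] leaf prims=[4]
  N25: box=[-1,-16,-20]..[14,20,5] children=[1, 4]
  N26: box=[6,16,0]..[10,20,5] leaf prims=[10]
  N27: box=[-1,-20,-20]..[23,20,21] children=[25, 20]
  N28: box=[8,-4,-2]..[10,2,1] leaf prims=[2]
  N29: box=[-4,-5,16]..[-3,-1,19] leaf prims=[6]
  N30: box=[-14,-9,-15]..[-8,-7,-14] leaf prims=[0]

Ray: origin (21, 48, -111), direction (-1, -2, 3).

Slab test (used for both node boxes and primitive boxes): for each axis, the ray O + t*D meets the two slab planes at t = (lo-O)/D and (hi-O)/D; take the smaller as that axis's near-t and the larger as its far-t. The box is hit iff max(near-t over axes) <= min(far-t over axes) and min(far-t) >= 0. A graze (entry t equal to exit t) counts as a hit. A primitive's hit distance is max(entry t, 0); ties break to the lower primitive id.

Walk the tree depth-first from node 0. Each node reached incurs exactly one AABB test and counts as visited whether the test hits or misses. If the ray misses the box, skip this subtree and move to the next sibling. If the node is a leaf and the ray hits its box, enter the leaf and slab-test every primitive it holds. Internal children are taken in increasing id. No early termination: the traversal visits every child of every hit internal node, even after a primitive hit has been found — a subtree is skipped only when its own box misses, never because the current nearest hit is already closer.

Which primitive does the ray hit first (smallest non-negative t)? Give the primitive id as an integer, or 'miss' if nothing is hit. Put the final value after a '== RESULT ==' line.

Trace the traversal:
N0 x:[-2,41] y:[14,34] z:[91/3,44] -> hit [91/3,34], descend [23, 27]
  N23 x:[22,41] y:[33/2,34] z:[91/3,130/3] -> hit [91/3,34], descend [8, 18]
    N8 x:[22,34] y:[17,53/2] z:[109/3,130/3] -> miss, prune
    N18 x:[29,41] y:[33/2,34] z:[91/3,110/3] -> hit [91/3,34], descend [3, 10]
      N3 x:[30,41] y:[33/2,28] z:[91/3,110/3] -> miss, prune
      N10 x:[29,35] y:[55/2,34] z:[32,35] -> hit [32,34], descend [6, 30]
        N6 x:[30,35] y:[32,34] z:[34,35] -> hit [34,34] leaf, test {P15@t=34}
        N30 x:[29,35] y:[55/2,57/2] z:[32,97/3] -> miss, prune
  N27 x:[-2,22] y:[14,34] z:[91/3,44] -> miss, prune

order=[0, 23, 8, 18, 3, 10, 6, 30, 27]  |boxes|=9  |leaves|=1  hit=P15

== RESULT ==
15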